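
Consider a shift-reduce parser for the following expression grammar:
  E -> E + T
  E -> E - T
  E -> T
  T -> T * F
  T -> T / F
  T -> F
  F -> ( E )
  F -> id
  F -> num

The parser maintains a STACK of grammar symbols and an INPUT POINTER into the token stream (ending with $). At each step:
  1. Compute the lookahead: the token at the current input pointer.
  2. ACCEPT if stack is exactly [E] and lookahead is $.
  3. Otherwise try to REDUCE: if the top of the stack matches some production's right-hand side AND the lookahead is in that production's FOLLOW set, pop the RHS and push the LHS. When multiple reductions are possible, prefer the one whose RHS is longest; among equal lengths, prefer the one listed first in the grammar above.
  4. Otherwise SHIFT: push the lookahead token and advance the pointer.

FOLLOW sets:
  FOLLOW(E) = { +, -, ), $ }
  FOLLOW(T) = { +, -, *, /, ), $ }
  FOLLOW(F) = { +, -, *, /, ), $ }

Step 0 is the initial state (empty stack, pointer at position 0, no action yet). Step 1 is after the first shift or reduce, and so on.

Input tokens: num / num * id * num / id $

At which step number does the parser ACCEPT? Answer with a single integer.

Answer: 21

Derivation:
Step 1: shift num. Stack=[num] ptr=1 lookahead=/ remaining=[/ num * id * num / id $]
Step 2: reduce F->num. Stack=[F] ptr=1 lookahead=/ remaining=[/ num * id * num / id $]
Step 3: reduce T->F. Stack=[T] ptr=1 lookahead=/ remaining=[/ num * id * num / id $]
Step 4: shift /. Stack=[T /] ptr=2 lookahead=num remaining=[num * id * num / id $]
Step 5: shift num. Stack=[T / num] ptr=3 lookahead=* remaining=[* id * num / id $]
Step 6: reduce F->num. Stack=[T / F] ptr=3 lookahead=* remaining=[* id * num / id $]
Step 7: reduce T->T / F. Stack=[T] ptr=3 lookahead=* remaining=[* id * num / id $]
Step 8: shift *. Stack=[T *] ptr=4 lookahead=id remaining=[id * num / id $]
Step 9: shift id. Stack=[T * id] ptr=5 lookahead=* remaining=[* num / id $]
Step 10: reduce F->id. Stack=[T * F] ptr=5 lookahead=* remaining=[* num / id $]
Step 11: reduce T->T * F. Stack=[T] ptr=5 lookahead=* remaining=[* num / id $]
Step 12: shift *. Stack=[T *] ptr=6 lookahead=num remaining=[num / id $]
Step 13: shift num. Stack=[T * num] ptr=7 lookahead=/ remaining=[/ id $]
Step 14: reduce F->num. Stack=[T * F] ptr=7 lookahead=/ remaining=[/ id $]
Step 15: reduce T->T * F. Stack=[T] ptr=7 lookahead=/ remaining=[/ id $]
Step 16: shift /. Stack=[T /] ptr=8 lookahead=id remaining=[id $]
Step 17: shift id. Stack=[T / id] ptr=9 lookahead=$ remaining=[$]
Step 18: reduce F->id. Stack=[T / F] ptr=9 lookahead=$ remaining=[$]
Step 19: reduce T->T / F. Stack=[T] ptr=9 lookahead=$ remaining=[$]
Step 20: reduce E->T. Stack=[E] ptr=9 lookahead=$ remaining=[$]
Step 21: accept. Stack=[E] ptr=9 lookahead=$ remaining=[$]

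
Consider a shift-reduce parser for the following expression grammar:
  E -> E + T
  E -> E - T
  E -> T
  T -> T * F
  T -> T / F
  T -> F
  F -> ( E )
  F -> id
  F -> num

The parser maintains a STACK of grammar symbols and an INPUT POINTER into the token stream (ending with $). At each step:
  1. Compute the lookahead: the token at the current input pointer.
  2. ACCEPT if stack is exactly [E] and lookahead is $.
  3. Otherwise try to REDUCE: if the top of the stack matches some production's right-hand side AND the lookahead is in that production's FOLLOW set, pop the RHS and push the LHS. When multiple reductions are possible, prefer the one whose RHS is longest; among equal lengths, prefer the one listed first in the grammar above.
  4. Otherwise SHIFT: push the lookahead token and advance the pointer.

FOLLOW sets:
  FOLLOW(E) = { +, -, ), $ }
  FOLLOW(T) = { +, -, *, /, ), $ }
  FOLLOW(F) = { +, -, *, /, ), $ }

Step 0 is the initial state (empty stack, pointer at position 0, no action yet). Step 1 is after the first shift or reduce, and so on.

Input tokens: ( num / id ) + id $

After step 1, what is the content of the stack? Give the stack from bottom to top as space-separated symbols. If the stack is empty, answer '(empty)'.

Step 1: shift (. Stack=[(] ptr=1 lookahead=num remaining=[num / id ) + id $]

Answer: (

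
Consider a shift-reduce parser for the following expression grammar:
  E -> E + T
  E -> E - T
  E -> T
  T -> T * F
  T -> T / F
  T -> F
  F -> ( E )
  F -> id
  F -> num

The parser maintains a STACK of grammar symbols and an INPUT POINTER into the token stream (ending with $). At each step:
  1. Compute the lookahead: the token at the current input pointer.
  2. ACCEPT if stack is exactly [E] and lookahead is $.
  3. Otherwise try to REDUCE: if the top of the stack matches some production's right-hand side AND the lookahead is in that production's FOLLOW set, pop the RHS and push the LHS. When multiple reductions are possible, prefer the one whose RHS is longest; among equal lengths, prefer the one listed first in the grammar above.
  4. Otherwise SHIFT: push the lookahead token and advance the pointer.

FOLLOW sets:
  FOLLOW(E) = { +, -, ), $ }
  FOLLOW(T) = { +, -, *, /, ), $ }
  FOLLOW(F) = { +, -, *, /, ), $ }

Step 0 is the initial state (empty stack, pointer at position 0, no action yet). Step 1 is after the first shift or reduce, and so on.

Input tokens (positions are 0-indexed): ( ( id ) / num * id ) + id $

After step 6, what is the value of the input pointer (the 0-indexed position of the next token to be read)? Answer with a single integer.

Step 1: shift (. Stack=[(] ptr=1 lookahead=( remaining=[( id ) / num * id ) + id $]
Step 2: shift (. Stack=[( (] ptr=2 lookahead=id remaining=[id ) / num * id ) + id $]
Step 3: shift id. Stack=[( ( id] ptr=3 lookahead=) remaining=[) / num * id ) + id $]
Step 4: reduce F->id. Stack=[( ( F] ptr=3 lookahead=) remaining=[) / num * id ) + id $]
Step 5: reduce T->F. Stack=[( ( T] ptr=3 lookahead=) remaining=[) / num * id ) + id $]
Step 6: reduce E->T. Stack=[( ( E] ptr=3 lookahead=) remaining=[) / num * id ) + id $]

Answer: 3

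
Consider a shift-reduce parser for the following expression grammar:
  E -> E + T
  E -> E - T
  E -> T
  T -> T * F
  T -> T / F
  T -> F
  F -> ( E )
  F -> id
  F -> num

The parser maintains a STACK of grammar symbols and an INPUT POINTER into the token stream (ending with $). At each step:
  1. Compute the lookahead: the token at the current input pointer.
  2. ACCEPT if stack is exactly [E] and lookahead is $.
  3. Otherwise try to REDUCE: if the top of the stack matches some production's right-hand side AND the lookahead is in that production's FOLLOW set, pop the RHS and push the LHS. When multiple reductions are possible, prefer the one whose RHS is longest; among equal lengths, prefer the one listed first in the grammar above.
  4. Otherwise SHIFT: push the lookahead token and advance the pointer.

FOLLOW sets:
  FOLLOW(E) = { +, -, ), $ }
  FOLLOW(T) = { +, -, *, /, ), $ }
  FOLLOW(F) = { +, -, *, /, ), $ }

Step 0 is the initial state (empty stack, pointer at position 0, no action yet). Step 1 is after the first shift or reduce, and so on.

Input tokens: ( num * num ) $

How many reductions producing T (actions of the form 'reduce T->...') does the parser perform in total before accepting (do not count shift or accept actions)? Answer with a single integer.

Answer: 3

Derivation:
Step 1: shift (. Stack=[(] ptr=1 lookahead=num remaining=[num * num ) $]
Step 2: shift num. Stack=[( num] ptr=2 lookahead=* remaining=[* num ) $]
Step 3: reduce F->num. Stack=[( F] ptr=2 lookahead=* remaining=[* num ) $]
Step 4: reduce T->F. Stack=[( T] ptr=2 lookahead=* remaining=[* num ) $]
Step 5: shift *. Stack=[( T *] ptr=3 lookahead=num remaining=[num ) $]
Step 6: shift num. Stack=[( T * num] ptr=4 lookahead=) remaining=[) $]
Step 7: reduce F->num. Stack=[( T * F] ptr=4 lookahead=) remaining=[) $]
Step 8: reduce T->T * F. Stack=[( T] ptr=4 lookahead=) remaining=[) $]
Step 9: reduce E->T. Stack=[( E] ptr=4 lookahead=) remaining=[) $]
Step 10: shift ). Stack=[( E )] ptr=5 lookahead=$ remaining=[$]
Step 11: reduce F->( E ). Stack=[F] ptr=5 lookahead=$ remaining=[$]
Step 12: reduce T->F. Stack=[T] ptr=5 lookahead=$ remaining=[$]
Step 13: reduce E->T. Stack=[E] ptr=5 lookahead=$ remaining=[$]
Step 14: accept. Stack=[E] ptr=5 lookahead=$ remaining=[$]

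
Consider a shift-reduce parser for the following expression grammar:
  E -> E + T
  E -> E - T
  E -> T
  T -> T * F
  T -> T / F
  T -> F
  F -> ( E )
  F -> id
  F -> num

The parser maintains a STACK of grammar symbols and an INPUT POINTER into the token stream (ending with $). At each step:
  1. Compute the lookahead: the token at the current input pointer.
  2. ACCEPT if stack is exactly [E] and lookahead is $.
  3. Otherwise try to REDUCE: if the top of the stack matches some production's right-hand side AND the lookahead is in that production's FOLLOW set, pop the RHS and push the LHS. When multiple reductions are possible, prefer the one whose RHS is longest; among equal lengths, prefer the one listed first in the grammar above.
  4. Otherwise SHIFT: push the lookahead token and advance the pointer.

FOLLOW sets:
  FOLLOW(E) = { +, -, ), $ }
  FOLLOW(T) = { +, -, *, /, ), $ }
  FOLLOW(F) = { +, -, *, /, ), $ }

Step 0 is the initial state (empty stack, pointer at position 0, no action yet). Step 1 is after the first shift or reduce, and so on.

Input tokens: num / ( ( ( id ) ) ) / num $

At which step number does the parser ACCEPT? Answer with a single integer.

Answer: 28

Derivation:
Step 1: shift num. Stack=[num] ptr=1 lookahead=/ remaining=[/ ( ( ( id ) ) ) / num $]
Step 2: reduce F->num. Stack=[F] ptr=1 lookahead=/ remaining=[/ ( ( ( id ) ) ) / num $]
Step 3: reduce T->F. Stack=[T] ptr=1 lookahead=/ remaining=[/ ( ( ( id ) ) ) / num $]
Step 4: shift /. Stack=[T /] ptr=2 lookahead=( remaining=[( ( ( id ) ) ) / num $]
Step 5: shift (. Stack=[T / (] ptr=3 lookahead=( remaining=[( ( id ) ) ) / num $]
Step 6: shift (. Stack=[T / ( (] ptr=4 lookahead=( remaining=[( id ) ) ) / num $]
Step 7: shift (. Stack=[T / ( ( (] ptr=5 lookahead=id remaining=[id ) ) ) / num $]
Step 8: shift id. Stack=[T / ( ( ( id] ptr=6 lookahead=) remaining=[) ) ) / num $]
Step 9: reduce F->id. Stack=[T / ( ( ( F] ptr=6 lookahead=) remaining=[) ) ) / num $]
Step 10: reduce T->F. Stack=[T / ( ( ( T] ptr=6 lookahead=) remaining=[) ) ) / num $]
Step 11: reduce E->T. Stack=[T / ( ( ( E] ptr=6 lookahead=) remaining=[) ) ) / num $]
Step 12: shift ). Stack=[T / ( ( ( E )] ptr=7 lookahead=) remaining=[) ) / num $]
Step 13: reduce F->( E ). Stack=[T / ( ( F] ptr=7 lookahead=) remaining=[) ) / num $]
Step 14: reduce T->F. Stack=[T / ( ( T] ptr=7 lookahead=) remaining=[) ) / num $]
Step 15: reduce E->T. Stack=[T / ( ( E] ptr=7 lookahead=) remaining=[) ) / num $]
Step 16: shift ). Stack=[T / ( ( E )] ptr=8 lookahead=) remaining=[) / num $]
Step 17: reduce F->( E ). Stack=[T / ( F] ptr=8 lookahead=) remaining=[) / num $]
Step 18: reduce T->F. Stack=[T / ( T] ptr=8 lookahead=) remaining=[) / num $]
Step 19: reduce E->T. Stack=[T / ( E] ptr=8 lookahead=) remaining=[) / num $]
Step 20: shift ). Stack=[T / ( E )] ptr=9 lookahead=/ remaining=[/ num $]
Step 21: reduce F->( E ). Stack=[T / F] ptr=9 lookahead=/ remaining=[/ num $]
Step 22: reduce T->T / F. Stack=[T] ptr=9 lookahead=/ remaining=[/ num $]
Step 23: shift /. Stack=[T /] ptr=10 lookahead=num remaining=[num $]
Step 24: shift num. Stack=[T / num] ptr=11 lookahead=$ remaining=[$]
Step 25: reduce F->num. Stack=[T / F] ptr=11 lookahead=$ remaining=[$]
Step 26: reduce T->T / F. Stack=[T] ptr=11 lookahead=$ remaining=[$]
Step 27: reduce E->T. Stack=[E] ptr=11 lookahead=$ remaining=[$]
Step 28: accept. Stack=[E] ptr=11 lookahead=$ remaining=[$]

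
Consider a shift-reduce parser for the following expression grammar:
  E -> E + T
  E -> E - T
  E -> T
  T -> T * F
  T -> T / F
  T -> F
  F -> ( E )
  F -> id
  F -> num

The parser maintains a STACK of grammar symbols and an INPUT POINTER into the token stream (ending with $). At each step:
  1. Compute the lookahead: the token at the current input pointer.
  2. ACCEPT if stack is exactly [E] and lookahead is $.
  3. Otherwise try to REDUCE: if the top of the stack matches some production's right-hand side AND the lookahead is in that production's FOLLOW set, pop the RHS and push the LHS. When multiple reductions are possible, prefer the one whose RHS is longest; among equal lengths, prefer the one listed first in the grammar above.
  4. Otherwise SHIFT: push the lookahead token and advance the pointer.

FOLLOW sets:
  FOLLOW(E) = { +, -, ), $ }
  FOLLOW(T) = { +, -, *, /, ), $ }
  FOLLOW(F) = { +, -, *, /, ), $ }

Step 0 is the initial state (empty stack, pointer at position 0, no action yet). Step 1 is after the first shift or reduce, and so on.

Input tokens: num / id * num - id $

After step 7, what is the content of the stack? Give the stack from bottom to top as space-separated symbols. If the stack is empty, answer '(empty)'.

Step 1: shift num. Stack=[num] ptr=1 lookahead=/ remaining=[/ id * num - id $]
Step 2: reduce F->num. Stack=[F] ptr=1 lookahead=/ remaining=[/ id * num - id $]
Step 3: reduce T->F. Stack=[T] ptr=1 lookahead=/ remaining=[/ id * num - id $]
Step 4: shift /. Stack=[T /] ptr=2 lookahead=id remaining=[id * num - id $]
Step 5: shift id. Stack=[T / id] ptr=3 lookahead=* remaining=[* num - id $]
Step 6: reduce F->id. Stack=[T / F] ptr=3 lookahead=* remaining=[* num - id $]
Step 7: reduce T->T / F. Stack=[T] ptr=3 lookahead=* remaining=[* num - id $]

Answer: T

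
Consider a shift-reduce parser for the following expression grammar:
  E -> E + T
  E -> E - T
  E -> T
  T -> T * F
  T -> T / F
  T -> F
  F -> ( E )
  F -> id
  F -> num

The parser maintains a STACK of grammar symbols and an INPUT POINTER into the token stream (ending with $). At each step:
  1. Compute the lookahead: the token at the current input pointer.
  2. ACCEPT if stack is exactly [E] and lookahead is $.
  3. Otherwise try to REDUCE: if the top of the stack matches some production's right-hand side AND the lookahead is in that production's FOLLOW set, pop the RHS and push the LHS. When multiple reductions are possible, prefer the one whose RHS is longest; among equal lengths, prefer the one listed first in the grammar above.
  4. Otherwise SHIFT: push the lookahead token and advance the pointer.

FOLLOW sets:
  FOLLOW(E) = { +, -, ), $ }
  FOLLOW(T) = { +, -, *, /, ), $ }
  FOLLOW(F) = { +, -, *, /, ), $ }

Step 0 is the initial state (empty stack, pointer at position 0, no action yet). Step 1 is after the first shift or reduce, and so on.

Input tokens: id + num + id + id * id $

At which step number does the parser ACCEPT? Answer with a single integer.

Step 1: shift id. Stack=[id] ptr=1 lookahead=+ remaining=[+ num + id + id * id $]
Step 2: reduce F->id. Stack=[F] ptr=1 lookahead=+ remaining=[+ num + id + id * id $]
Step 3: reduce T->F. Stack=[T] ptr=1 lookahead=+ remaining=[+ num + id + id * id $]
Step 4: reduce E->T. Stack=[E] ptr=1 lookahead=+ remaining=[+ num + id + id * id $]
Step 5: shift +. Stack=[E +] ptr=2 lookahead=num remaining=[num + id + id * id $]
Step 6: shift num. Stack=[E + num] ptr=3 lookahead=+ remaining=[+ id + id * id $]
Step 7: reduce F->num. Stack=[E + F] ptr=3 lookahead=+ remaining=[+ id + id * id $]
Step 8: reduce T->F. Stack=[E + T] ptr=3 lookahead=+ remaining=[+ id + id * id $]
Step 9: reduce E->E + T. Stack=[E] ptr=3 lookahead=+ remaining=[+ id + id * id $]
Step 10: shift +. Stack=[E +] ptr=4 lookahead=id remaining=[id + id * id $]
Step 11: shift id. Stack=[E + id] ptr=5 lookahead=+ remaining=[+ id * id $]
Step 12: reduce F->id. Stack=[E + F] ptr=5 lookahead=+ remaining=[+ id * id $]
Step 13: reduce T->F. Stack=[E + T] ptr=5 lookahead=+ remaining=[+ id * id $]
Step 14: reduce E->E + T. Stack=[E] ptr=5 lookahead=+ remaining=[+ id * id $]
Step 15: shift +. Stack=[E +] ptr=6 lookahead=id remaining=[id * id $]
Step 16: shift id. Stack=[E + id] ptr=7 lookahead=* remaining=[* id $]
Step 17: reduce F->id. Stack=[E + F] ptr=7 lookahead=* remaining=[* id $]
Step 18: reduce T->F. Stack=[E + T] ptr=7 lookahead=* remaining=[* id $]
Step 19: shift *. Stack=[E + T *] ptr=8 lookahead=id remaining=[id $]
Step 20: shift id. Stack=[E + T * id] ptr=9 lookahead=$ remaining=[$]
Step 21: reduce F->id. Stack=[E + T * F] ptr=9 lookahead=$ remaining=[$]
Step 22: reduce T->T * F. Stack=[E + T] ptr=9 lookahead=$ remaining=[$]
Step 23: reduce E->E + T. Stack=[E] ptr=9 lookahead=$ remaining=[$]
Step 24: accept. Stack=[E] ptr=9 lookahead=$ remaining=[$]

Answer: 24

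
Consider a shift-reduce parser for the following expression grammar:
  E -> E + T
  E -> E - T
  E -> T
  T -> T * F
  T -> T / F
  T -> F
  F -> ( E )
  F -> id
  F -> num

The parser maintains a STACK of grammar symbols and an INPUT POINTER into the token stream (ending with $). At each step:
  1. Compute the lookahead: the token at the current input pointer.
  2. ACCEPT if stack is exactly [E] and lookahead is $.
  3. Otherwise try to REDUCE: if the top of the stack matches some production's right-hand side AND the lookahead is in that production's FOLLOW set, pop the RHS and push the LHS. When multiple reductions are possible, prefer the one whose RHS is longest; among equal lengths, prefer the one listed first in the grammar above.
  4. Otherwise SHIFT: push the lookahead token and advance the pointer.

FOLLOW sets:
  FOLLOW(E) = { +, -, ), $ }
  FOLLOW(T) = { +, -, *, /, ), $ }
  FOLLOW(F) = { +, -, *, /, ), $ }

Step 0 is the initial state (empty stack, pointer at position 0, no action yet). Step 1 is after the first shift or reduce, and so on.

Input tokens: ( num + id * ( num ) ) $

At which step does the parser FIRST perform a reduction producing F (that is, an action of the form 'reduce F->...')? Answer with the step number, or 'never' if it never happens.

Step 1: shift (. Stack=[(] ptr=1 lookahead=num remaining=[num + id * ( num ) ) $]
Step 2: shift num. Stack=[( num] ptr=2 lookahead=+ remaining=[+ id * ( num ) ) $]
Step 3: reduce F->num. Stack=[( F] ptr=2 lookahead=+ remaining=[+ id * ( num ) ) $]

Answer: 3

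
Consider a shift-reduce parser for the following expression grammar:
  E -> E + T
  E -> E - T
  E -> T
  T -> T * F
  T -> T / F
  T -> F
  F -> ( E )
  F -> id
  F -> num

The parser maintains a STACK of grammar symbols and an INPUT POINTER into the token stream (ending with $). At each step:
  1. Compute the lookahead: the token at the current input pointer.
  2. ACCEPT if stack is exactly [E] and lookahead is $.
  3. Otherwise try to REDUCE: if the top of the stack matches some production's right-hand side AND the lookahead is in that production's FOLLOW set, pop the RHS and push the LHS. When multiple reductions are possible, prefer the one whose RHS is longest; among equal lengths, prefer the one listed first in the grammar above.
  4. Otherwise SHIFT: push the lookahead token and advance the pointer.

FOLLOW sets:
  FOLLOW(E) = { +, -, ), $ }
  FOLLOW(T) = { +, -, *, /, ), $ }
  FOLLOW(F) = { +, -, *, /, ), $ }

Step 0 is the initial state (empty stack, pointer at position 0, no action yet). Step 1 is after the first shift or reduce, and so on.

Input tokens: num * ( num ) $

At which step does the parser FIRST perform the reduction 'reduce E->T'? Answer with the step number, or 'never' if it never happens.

Answer: 9

Derivation:
Step 1: shift num. Stack=[num] ptr=1 lookahead=* remaining=[* ( num ) $]
Step 2: reduce F->num. Stack=[F] ptr=1 lookahead=* remaining=[* ( num ) $]
Step 3: reduce T->F. Stack=[T] ptr=1 lookahead=* remaining=[* ( num ) $]
Step 4: shift *. Stack=[T *] ptr=2 lookahead=( remaining=[( num ) $]
Step 5: shift (. Stack=[T * (] ptr=3 lookahead=num remaining=[num ) $]
Step 6: shift num. Stack=[T * ( num] ptr=4 lookahead=) remaining=[) $]
Step 7: reduce F->num. Stack=[T * ( F] ptr=4 lookahead=) remaining=[) $]
Step 8: reduce T->F. Stack=[T * ( T] ptr=4 lookahead=) remaining=[) $]
Step 9: reduce E->T. Stack=[T * ( E] ptr=4 lookahead=) remaining=[) $]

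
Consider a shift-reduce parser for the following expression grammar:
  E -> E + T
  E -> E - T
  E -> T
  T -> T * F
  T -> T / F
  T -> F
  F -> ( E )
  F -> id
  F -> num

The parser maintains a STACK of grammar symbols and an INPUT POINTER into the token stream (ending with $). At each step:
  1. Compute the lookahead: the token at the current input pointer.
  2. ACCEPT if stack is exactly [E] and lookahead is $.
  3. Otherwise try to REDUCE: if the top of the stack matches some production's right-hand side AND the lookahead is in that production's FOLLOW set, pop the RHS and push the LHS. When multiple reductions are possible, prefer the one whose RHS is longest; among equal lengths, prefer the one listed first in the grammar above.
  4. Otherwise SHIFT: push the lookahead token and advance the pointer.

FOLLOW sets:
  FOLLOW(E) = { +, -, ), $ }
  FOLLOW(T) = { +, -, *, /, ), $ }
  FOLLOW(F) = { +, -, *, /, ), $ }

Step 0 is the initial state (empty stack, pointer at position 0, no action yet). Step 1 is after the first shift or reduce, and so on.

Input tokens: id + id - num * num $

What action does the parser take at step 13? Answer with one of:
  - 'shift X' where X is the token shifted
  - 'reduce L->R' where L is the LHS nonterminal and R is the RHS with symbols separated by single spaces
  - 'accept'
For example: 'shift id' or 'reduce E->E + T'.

Step 1: shift id. Stack=[id] ptr=1 lookahead=+ remaining=[+ id - num * num $]
Step 2: reduce F->id. Stack=[F] ptr=1 lookahead=+ remaining=[+ id - num * num $]
Step 3: reduce T->F. Stack=[T] ptr=1 lookahead=+ remaining=[+ id - num * num $]
Step 4: reduce E->T. Stack=[E] ptr=1 lookahead=+ remaining=[+ id - num * num $]
Step 5: shift +. Stack=[E +] ptr=2 lookahead=id remaining=[id - num * num $]
Step 6: shift id. Stack=[E + id] ptr=3 lookahead=- remaining=[- num * num $]
Step 7: reduce F->id. Stack=[E + F] ptr=3 lookahead=- remaining=[- num * num $]
Step 8: reduce T->F. Stack=[E + T] ptr=3 lookahead=- remaining=[- num * num $]
Step 9: reduce E->E + T. Stack=[E] ptr=3 lookahead=- remaining=[- num * num $]
Step 10: shift -. Stack=[E -] ptr=4 lookahead=num remaining=[num * num $]
Step 11: shift num. Stack=[E - num] ptr=5 lookahead=* remaining=[* num $]
Step 12: reduce F->num. Stack=[E - F] ptr=5 lookahead=* remaining=[* num $]
Step 13: reduce T->F. Stack=[E - T] ptr=5 lookahead=* remaining=[* num $]

Answer: reduce T->F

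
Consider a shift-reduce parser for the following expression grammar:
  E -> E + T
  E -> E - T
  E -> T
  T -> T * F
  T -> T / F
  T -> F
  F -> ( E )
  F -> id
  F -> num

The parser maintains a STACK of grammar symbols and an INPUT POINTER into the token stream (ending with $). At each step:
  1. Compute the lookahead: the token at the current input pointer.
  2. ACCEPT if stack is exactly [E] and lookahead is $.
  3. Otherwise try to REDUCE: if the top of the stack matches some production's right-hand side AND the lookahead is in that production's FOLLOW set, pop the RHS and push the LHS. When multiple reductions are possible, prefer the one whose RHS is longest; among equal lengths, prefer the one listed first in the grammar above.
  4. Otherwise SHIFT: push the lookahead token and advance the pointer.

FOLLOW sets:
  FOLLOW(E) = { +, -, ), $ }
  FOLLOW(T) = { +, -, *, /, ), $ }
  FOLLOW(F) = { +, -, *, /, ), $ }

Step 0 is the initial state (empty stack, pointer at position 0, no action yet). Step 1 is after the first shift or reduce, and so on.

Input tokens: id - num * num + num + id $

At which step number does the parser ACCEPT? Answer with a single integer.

Answer: 24

Derivation:
Step 1: shift id. Stack=[id] ptr=1 lookahead=- remaining=[- num * num + num + id $]
Step 2: reduce F->id. Stack=[F] ptr=1 lookahead=- remaining=[- num * num + num + id $]
Step 3: reduce T->F. Stack=[T] ptr=1 lookahead=- remaining=[- num * num + num + id $]
Step 4: reduce E->T. Stack=[E] ptr=1 lookahead=- remaining=[- num * num + num + id $]
Step 5: shift -. Stack=[E -] ptr=2 lookahead=num remaining=[num * num + num + id $]
Step 6: shift num. Stack=[E - num] ptr=3 lookahead=* remaining=[* num + num + id $]
Step 7: reduce F->num. Stack=[E - F] ptr=3 lookahead=* remaining=[* num + num + id $]
Step 8: reduce T->F. Stack=[E - T] ptr=3 lookahead=* remaining=[* num + num + id $]
Step 9: shift *. Stack=[E - T *] ptr=4 lookahead=num remaining=[num + num + id $]
Step 10: shift num. Stack=[E - T * num] ptr=5 lookahead=+ remaining=[+ num + id $]
Step 11: reduce F->num. Stack=[E - T * F] ptr=5 lookahead=+ remaining=[+ num + id $]
Step 12: reduce T->T * F. Stack=[E - T] ptr=5 lookahead=+ remaining=[+ num + id $]
Step 13: reduce E->E - T. Stack=[E] ptr=5 lookahead=+ remaining=[+ num + id $]
Step 14: shift +. Stack=[E +] ptr=6 lookahead=num remaining=[num + id $]
Step 15: shift num. Stack=[E + num] ptr=7 lookahead=+ remaining=[+ id $]
Step 16: reduce F->num. Stack=[E + F] ptr=7 lookahead=+ remaining=[+ id $]
Step 17: reduce T->F. Stack=[E + T] ptr=7 lookahead=+ remaining=[+ id $]
Step 18: reduce E->E + T. Stack=[E] ptr=7 lookahead=+ remaining=[+ id $]
Step 19: shift +. Stack=[E +] ptr=8 lookahead=id remaining=[id $]
Step 20: shift id. Stack=[E + id] ptr=9 lookahead=$ remaining=[$]
Step 21: reduce F->id. Stack=[E + F] ptr=9 lookahead=$ remaining=[$]
Step 22: reduce T->F. Stack=[E + T] ptr=9 lookahead=$ remaining=[$]
Step 23: reduce E->E + T. Stack=[E] ptr=9 lookahead=$ remaining=[$]
Step 24: accept. Stack=[E] ptr=9 lookahead=$ remaining=[$]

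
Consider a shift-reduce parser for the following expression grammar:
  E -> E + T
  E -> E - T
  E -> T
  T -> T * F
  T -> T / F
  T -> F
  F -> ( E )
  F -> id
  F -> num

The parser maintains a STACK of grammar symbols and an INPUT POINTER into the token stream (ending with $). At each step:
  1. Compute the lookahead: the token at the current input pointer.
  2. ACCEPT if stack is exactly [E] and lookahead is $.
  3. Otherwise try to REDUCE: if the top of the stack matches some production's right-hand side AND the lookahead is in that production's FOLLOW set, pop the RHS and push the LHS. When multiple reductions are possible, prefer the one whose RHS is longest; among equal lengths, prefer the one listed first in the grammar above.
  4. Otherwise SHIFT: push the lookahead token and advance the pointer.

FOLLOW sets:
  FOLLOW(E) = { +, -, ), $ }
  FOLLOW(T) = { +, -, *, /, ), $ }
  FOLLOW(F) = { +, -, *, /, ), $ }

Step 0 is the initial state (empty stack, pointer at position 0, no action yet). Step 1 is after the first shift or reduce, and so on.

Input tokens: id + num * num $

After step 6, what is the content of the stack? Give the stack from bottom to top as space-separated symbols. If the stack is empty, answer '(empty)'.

Step 1: shift id. Stack=[id] ptr=1 lookahead=+ remaining=[+ num * num $]
Step 2: reduce F->id. Stack=[F] ptr=1 lookahead=+ remaining=[+ num * num $]
Step 3: reduce T->F. Stack=[T] ptr=1 lookahead=+ remaining=[+ num * num $]
Step 4: reduce E->T. Stack=[E] ptr=1 lookahead=+ remaining=[+ num * num $]
Step 5: shift +. Stack=[E +] ptr=2 lookahead=num remaining=[num * num $]
Step 6: shift num. Stack=[E + num] ptr=3 lookahead=* remaining=[* num $]

Answer: E + num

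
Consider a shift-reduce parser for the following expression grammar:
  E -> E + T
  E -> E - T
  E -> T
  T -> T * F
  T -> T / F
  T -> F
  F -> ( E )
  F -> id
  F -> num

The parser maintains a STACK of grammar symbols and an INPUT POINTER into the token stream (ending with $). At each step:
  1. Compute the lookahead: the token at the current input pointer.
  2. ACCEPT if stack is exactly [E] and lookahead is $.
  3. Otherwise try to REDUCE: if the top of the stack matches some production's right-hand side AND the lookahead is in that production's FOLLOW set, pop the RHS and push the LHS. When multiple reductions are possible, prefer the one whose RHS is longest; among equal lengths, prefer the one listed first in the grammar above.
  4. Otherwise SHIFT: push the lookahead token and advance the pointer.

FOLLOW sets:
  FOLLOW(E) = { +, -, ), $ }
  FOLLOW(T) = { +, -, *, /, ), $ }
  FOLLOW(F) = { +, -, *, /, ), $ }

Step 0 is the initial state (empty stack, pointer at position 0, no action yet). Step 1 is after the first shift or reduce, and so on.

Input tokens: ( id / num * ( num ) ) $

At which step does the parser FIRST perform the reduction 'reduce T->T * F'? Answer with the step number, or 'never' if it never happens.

Step 1: shift (. Stack=[(] ptr=1 lookahead=id remaining=[id / num * ( num ) ) $]
Step 2: shift id. Stack=[( id] ptr=2 lookahead=/ remaining=[/ num * ( num ) ) $]
Step 3: reduce F->id. Stack=[( F] ptr=2 lookahead=/ remaining=[/ num * ( num ) ) $]
Step 4: reduce T->F. Stack=[( T] ptr=2 lookahead=/ remaining=[/ num * ( num ) ) $]
Step 5: shift /. Stack=[( T /] ptr=3 lookahead=num remaining=[num * ( num ) ) $]
Step 6: shift num. Stack=[( T / num] ptr=4 lookahead=* remaining=[* ( num ) ) $]
Step 7: reduce F->num. Stack=[( T / F] ptr=4 lookahead=* remaining=[* ( num ) ) $]
Step 8: reduce T->T / F. Stack=[( T] ptr=4 lookahead=* remaining=[* ( num ) ) $]
Step 9: shift *. Stack=[( T *] ptr=5 lookahead=( remaining=[( num ) ) $]
Step 10: shift (. Stack=[( T * (] ptr=6 lookahead=num remaining=[num ) ) $]
Step 11: shift num. Stack=[( T * ( num] ptr=7 lookahead=) remaining=[) ) $]
Step 12: reduce F->num. Stack=[( T * ( F] ptr=7 lookahead=) remaining=[) ) $]
Step 13: reduce T->F. Stack=[( T * ( T] ptr=7 lookahead=) remaining=[) ) $]
Step 14: reduce E->T. Stack=[( T * ( E] ptr=7 lookahead=) remaining=[) ) $]
Step 15: shift ). Stack=[( T * ( E )] ptr=8 lookahead=) remaining=[) $]
Step 16: reduce F->( E ). Stack=[( T * F] ptr=8 lookahead=) remaining=[) $]
Step 17: reduce T->T * F. Stack=[( T] ptr=8 lookahead=) remaining=[) $]

Answer: 17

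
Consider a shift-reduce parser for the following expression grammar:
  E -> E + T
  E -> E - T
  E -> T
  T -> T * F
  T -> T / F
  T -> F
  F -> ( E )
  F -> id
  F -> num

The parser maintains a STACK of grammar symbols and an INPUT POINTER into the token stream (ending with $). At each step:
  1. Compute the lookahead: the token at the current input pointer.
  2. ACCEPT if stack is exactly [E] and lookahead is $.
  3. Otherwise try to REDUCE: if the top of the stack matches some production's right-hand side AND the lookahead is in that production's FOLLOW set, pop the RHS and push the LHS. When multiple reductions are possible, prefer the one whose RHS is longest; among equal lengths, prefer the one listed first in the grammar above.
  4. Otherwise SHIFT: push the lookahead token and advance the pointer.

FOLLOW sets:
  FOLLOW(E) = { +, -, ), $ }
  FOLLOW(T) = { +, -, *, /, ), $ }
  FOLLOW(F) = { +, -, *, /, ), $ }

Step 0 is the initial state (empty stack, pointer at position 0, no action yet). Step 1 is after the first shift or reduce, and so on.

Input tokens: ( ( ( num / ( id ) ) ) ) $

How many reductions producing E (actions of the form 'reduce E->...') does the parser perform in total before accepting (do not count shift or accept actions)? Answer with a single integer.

Answer: 5

Derivation:
Step 1: shift (. Stack=[(] ptr=1 lookahead=( remaining=[( ( num / ( id ) ) ) ) $]
Step 2: shift (. Stack=[( (] ptr=2 lookahead=( remaining=[( num / ( id ) ) ) ) $]
Step 3: shift (. Stack=[( ( (] ptr=3 lookahead=num remaining=[num / ( id ) ) ) ) $]
Step 4: shift num. Stack=[( ( ( num] ptr=4 lookahead=/ remaining=[/ ( id ) ) ) ) $]
Step 5: reduce F->num. Stack=[( ( ( F] ptr=4 lookahead=/ remaining=[/ ( id ) ) ) ) $]
Step 6: reduce T->F. Stack=[( ( ( T] ptr=4 lookahead=/ remaining=[/ ( id ) ) ) ) $]
Step 7: shift /. Stack=[( ( ( T /] ptr=5 lookahead=( remaining=[( id ) ) ) ) $]
Step 8: shift (. Stack=[( ( ( T / (] ptr=6 lookahead=id remaining=[id ) ) ) ) $]
Step 9: shift id. Stack=[( ( ( T / ( id] ptr=7 lookahead=) remaining=[) ) ) ) $]
Step 10: reduce F->id. Stack=[( ( ( T / ( F] ptr=7 lookahead=) remaining=[) ) ) ) $]
Step 11: reduce T->F. Stack=[( ( ( T / ( T] ptr=7 lookahead=) remaining=[) ) ) ) $]
Step 12: reduce E->T. Stack=[( ( ( T / ( E] ptr=7 lookahead=) remaining=[) ) ) ) $]
Step 13: shift ). Stack=[( ( ( T / ( E )] ptr=8 lookahead=) remaining=[) ) ) $]
Step 14: reduce F->( E ). Stack=[( ( ( T / F] ptr=8 lookahead=) remaining=[) ) ) $]
Step 15: reduce T->T / F. Stack=[( ( ( T] ptr=8 lookahead=) remaining=[) ) ) $]
Step 16: reduce E->T. Stack=[( ( ( E] ptr=8 lookahead=) remaining=[) ) ) $]
Step 17: shift ). Stack=[( ( ( E )] ptr=9 lookahead=) remaining=[) ) $]
Step 18: reduce F->( E ). Stack=[( ( F] ptr=9 lookahead=) remaining=[) ) $]
Step 19: reduce T->F. Stack=[( ( T] ptr=9 lookahead=) remaining=[) ) $]
Step 20: reduce E->T. Stack=[( ( E] ptr=9 lookahead=) remaining=[) ) $]
Step 21: shift ). Stack=[( ( E )] ptr=10 lookahead=) remaining=[) $]
Step 22: reduce F->( E ). Stack=[( F] ptr=10 lookahead=) remaining=[) $]
Step 23: reduce T->F. Stack=[( T] ptr=10 lookahead=) remaining=[) $]
Step 24: reduce E->T. Stack=[( E] ptr=10 lookahead=) remaining=[) $]
Step 25: shift ). Stack=[( E )] ptr=11 lookahead=$ remaining=[$]
Step 26: reduce F->( E ). Stack=[F] ptr=11 lookahead=$ remaining=[$]
Step 27: reduce T->F. Stack=[T] ptr=11 lookahead=$ remaining=[$]
Step 28: reduce E->T. Stack=[E] ptr=11 lookahead=$ remaining=[$]
Step 29: accept. Stack=[E] ptr=11 lookahead=$ remaining=[$]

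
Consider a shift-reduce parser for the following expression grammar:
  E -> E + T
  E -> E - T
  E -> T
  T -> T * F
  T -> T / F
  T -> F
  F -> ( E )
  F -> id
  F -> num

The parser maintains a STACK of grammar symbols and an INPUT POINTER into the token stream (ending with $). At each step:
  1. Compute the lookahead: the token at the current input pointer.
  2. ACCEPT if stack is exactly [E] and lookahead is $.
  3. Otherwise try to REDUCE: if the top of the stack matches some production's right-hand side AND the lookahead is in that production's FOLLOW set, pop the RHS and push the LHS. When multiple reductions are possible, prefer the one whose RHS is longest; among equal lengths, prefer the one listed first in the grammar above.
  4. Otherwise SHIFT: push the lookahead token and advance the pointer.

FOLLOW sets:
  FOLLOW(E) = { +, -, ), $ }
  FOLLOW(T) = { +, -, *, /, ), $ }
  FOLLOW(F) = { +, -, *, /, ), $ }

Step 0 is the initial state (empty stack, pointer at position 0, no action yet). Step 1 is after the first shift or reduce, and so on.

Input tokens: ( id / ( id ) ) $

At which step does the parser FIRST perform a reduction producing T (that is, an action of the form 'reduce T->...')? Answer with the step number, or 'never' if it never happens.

Step 1: shift (. Stack=[(] ptr=1 lookahead=id remaining=[id / ( id ) ) $]
Step 2: shift id. Stack=[( id] ptr=2 lookahead=/ remaining=[/ ( id ) ) $]
Step 3: reduce F->id. Stack=[( F] ptr=2 lookahead=/ remaining=[/ ( id ) ) $]
Step 4: reduce T->F. Stack=[( T] ptr=2 lookahead=/ remaining=[/ ( id ) ) $]

Answer: 4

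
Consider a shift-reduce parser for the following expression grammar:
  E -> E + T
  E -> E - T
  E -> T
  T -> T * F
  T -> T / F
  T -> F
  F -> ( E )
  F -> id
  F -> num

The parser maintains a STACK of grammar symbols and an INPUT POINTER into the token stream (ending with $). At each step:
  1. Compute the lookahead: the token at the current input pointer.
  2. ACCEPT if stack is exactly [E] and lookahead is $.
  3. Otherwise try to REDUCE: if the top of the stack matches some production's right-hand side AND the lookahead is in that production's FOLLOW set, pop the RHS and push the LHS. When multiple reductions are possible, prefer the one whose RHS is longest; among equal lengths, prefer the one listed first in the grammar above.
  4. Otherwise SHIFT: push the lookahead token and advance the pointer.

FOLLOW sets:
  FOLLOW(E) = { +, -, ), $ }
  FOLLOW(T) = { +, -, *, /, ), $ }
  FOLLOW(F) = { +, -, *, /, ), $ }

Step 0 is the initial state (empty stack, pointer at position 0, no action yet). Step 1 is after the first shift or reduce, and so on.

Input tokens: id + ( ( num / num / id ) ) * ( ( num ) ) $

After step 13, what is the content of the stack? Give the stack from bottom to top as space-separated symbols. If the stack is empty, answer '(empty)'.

Answer: E + ( ( T / F

Derivation:
Step 1: shift id. Stack=[id] ptr=1 lookahead=+ remaining=[+ ( ( num / num / id ) ) * ( ( num ) ) $]
Step 2: reduce F->id. Stack=[F] ptr=1 lookahead=+ remaining=[+ ( ( num / num / id ) ) * ( ( num ) ) $]
Step 3: reduce T->F. Stack=[T] ptr=1 lookahead=+ remaining=[+ ( ( num / num / id ) ) * ( ( num ) ) $]
Step 4: reduce E->T. Stack=[E] ptr=1 lookahead=+ remaining=[+ ( ( num / num / id ) ) * ( ( num ) ) $]
Step 5: shift +. Stack=[E +] ptr=2 lookahead=( remaining=[( ( num / num / id ) ) * ( ( num ) ) $]
Step 6: shift (. Stack=[E + (] ptr=3 lookahead=( remaining=[( num / num / id ) ) * ( ( num ) ) $]
Step 7: shift (. Stack=[E + ( (] ptr=4 lookahead=num remaining=[num / num / id ) ) * ( ( num ) ) $]
Step 8: shift num. Stack=[E + ( ( num] ptr=5 lookahead=/ remaining=[/ num / id ) ) * ( ( num ) ) $]
Step 9: reduce F->num. Stack=[E + ( ( F] ptr=5 lookahead=/ remaining=[/ num / id ) ) * ( ( num ) ) $]
Step 10: reduce T->F. Stack=[E + ( ( T] ptr=5 lookahead=/ remaining=[/ num / id ) ) * ( ( num ) ) $]
Step 11: shift /. Stack=[E + ( ( T /] ptr=6 lookahead=num remaining=[num / id ) ) * ( ( num ) ) $]
Step 12: shift num. Stack=[E + ( ( T / num] ptr=7 lookahead=/ remaining=[/ id ) ) * ( ( num ) ) $]
Step 13: reduce F->num. Stack=[E + ( ( T / F] ptr=7 lookahead=/ remaining=[/ id ) ) * ( ( num ) ) $]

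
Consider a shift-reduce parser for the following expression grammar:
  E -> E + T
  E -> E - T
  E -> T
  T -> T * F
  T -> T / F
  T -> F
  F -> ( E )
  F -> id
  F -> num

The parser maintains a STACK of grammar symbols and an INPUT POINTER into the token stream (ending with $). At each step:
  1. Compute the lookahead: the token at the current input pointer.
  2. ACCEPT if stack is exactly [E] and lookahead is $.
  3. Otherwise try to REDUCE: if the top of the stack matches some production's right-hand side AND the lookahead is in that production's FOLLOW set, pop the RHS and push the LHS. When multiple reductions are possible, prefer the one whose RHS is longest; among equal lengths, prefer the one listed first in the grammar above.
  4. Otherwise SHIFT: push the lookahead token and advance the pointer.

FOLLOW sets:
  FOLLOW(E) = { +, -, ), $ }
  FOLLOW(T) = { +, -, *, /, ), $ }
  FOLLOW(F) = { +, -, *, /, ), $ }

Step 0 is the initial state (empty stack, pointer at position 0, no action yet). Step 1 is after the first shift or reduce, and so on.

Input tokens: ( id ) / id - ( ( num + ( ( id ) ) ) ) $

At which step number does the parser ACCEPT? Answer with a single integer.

Answer: 44

Derivation:
Step 1: shift (. Stack=[(] ptr=1 lookahead=id remaining=[id ) / id - ( ( num + ( ( id ) ) ) ) $]
Step 2: shift id. Stack=[( id] ptr=2 lookahead=) remaining=[) / id - ( ( num + ( ( id ) ) ) ) $]
Step 3: reduce F->id. Stack=[( F] ptr=2 lookahead=) remaining=[) / id - ( ( num + ( ( id ) ) ) ) $]
Step 4: reduce T->F. Stack=[( T] ptr=2 lookahead=) remaining=[) / id - ( ( num + ( ( id ) ) ) ) $]
Step 5: reduce E->T. Stack=[( E] ptr=2 lookahead=) remaining=[) / id - ( ( num + ( ( id ) ) ) ) $]
Step 6: shift ). Stack=[( E )] ptr=3 lookahead=/ remaining=[/ id - ( ( num + ( ( id ) ) ) ) $]
Step 7: reduce F->( E ). Stack=[F] ptr=3 lookahead=/ remaining=[/ id - ( ( num + ( ( id ) ) ) ) $]
Step 8: reduce T->F. Stack=[T] ptr=3 lookahead=/ remaining=[/ id - ( ( num + ( ( id ) ) ) ) $]
Step 9: shift /. Stack=[T /] ptr=4 lookahead=id remaining=[id - ( ( num + ( ( id ) ) ) ) $]
Step 10: shift id. Stack=[T / id] ptr=5 lookahead=- remaining=[- ( ( num + ( ( id ) ) ) ) $]
Step 11: reduce F->id. Stack=[T / F] ptr=5 lookahead=- remaining=[- ( ( num + ( ( id ) ) ) ) $]
Step 12: reduce T->T / F. Stack=[T] ptr=5 lookahead=- remaining=[- ( ( num + ( ( id ) ) ) ) $]
Step 13: reduce E->T. Stack=[E] ptr=5 lookahead=- remaining=[- ( ( num + ( ( id ) ) ) ) $]
Step 14: shift -. Stack=[E -] ptr=6 lookahead=( remaining=[( ( num + ( ( id ) ) ) ) $]
Step 15: shift (. Stack=[E - (] ptr=7 lookahead=( remaining=[( num + ( ( id ) ) ) ) $]
Step 16: shift (. Stack=[E - ( (] ptr=8 lookahead=num remaining=[num + ( ( id ) ) ) ) $]
Step 17: shift num. Stack=[E - ( ( num] ptr=9 lookahead=+ remaining=[+ ( ( id ) ) ) ) $]
Step 18: reduce F->num. Stack=[E - ( ( F] ptr=9 lookahead=+ remaining=[+ ( ( id ) ) ) ) $]
Step 19: reduce T->F. Stack=[E - ( ( T] ptr=9 lookahead=+ remaining=[+ ( ( id ) ) ) ) $]
Step 20: reduce E->T. Stack=[E - ( ( E] ptr=9 lookahead=+ remaining=[+ ( ( id ) ) ) ) $]
Step 21: shift +. Stack=[E - ( ( E +] ptr=10 lookahead=( remaining=[( ( id ) ) ) ) $]
Step 22: shift (. Stack=[E - ( ( E + (] ptr=11 lookahead=( remaining=[( id ) ) ) ) $]
Step 23: shift (. Stack=[E - ( ( E + ( (] ptr=12 lookahead=id remaining=[id ) ) ) ) $]
Step 24: shift id. Stack=[E - ( ( E + ( ( id] ptr=13 lookahead=) remaining=[) ) ) ) $]
Step 25: reduce F->id. Stack=[E - ( ( E + ( ( F] ptr=13 lookahead=) remaining=[) ) ) ) $]
Step 26: reduce T->F. Stack=[E - ( ( E + ( ( T] ptr=13 lookahead=) remaining=[) ) ) ) $]
Step 27: reduce E->T. Stack=[E - ( ( E + ( ( E] ptr=13 lookahead=) remaining=[) ) ) ) $]
Step 28: shift ). Stack=[E - ( ( E + ( ( E )] ptr=14 lookahead=) remaining=[) ) ) $]
Step 29: reduce F->( E ). Stack=[E - ( ( E + ( F] ptr=14 lookahead=) remaining=[) ) ) $]
Step 30: reduce T->F. Stack=[E - ( ( E + ( T] ptr=14 lookahead=) remaining=[) ) ) $]
Step 31: reduce E->T. Stack=[E - ( ( E + ( E] ptr=14 lookahead=) remaining=[) ) ) $]
Step 32: shift ). Stack=[E - ( ( E + ( E )] ptr=15 lookahead=) remaining=[) ) $]
Step 33: reduce F->( E ). Stack=[E - ( ( E + F] ptr=15 lookahead=) remaining=[) ) $]
Step 34: reduce T->F. Stack=[E - ( ( E + T] ptr=15 lookahead=) remaining=[) ) $]
Step 35: reduce E->E + T. Stack=[E - ( ( E] ptr=15 lookahead=) remaining=[) ) $]
Step 36: shift ). Stack=[E - ( ( E )] ptr=16 lookahead=) remaining=[) $]
Step 37: reduce F->( E ). Stack=[E - ( F] ptr=16 lookahead=) remaining=[) $]
Step 38: reduce T->F. Stack=[E - ( T] ptr=16 lookahead=) remaining=[) $]
Step 39: reduce E->T. Stack=[E - ( E] ptr=16 lookahead=) remaining=[) $]
Step 40: shift ). Stack=[E - ( E )] ptr=17 lookahead=$ remaining=[$]
Step 41: reduce F->( E ). Stack=[E - F] ptr=17 lookahead=$ remaining=[$]
Step 42: reduce T->F. Stack=[E - T] ptr=17 lookahead=$ remaining=[$]
Step 43: reduce E->E - T. Stack=[E] ptr=17 lookahead=$ remaining=[$]
Step 44: accept. Stack=[E] ptr=17 lookahead=$ remaining=[$]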